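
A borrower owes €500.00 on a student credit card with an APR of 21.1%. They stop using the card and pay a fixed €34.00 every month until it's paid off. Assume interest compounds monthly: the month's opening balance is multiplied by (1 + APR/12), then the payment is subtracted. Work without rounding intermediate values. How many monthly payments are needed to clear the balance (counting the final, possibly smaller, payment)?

Monthly rate r = 21.1%/12 = 1.75833% = 0.0175833.
Recurrence: B ← B·(1+r) − €34.00.
Month 1: interest €8.79; balance after payment €474.79.
Month 2: interest €8.35; balance after payment €449.14.
Closed form: n = −ln(1 − rB₀/P)/ln(1+r) = −ln(0.74142)/ln(1.01758) ≈ 17.164, so the balance reaches zero during payment 18.

18 months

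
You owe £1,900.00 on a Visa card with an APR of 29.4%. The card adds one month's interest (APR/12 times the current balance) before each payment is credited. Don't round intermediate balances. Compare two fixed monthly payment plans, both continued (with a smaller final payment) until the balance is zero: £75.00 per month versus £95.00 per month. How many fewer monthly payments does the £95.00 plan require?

Monthly rate r = 29.4%/12 = 2.45% = 0.0245.
At £75.00/mo: n = ⌈−ln(1 − rB₀/P)/ln(1+r)⌉ = 41 payments (last £3.61); total interest = total paid − £1,900.00 = £1,103.61.
At £95.00/mo: 28 payments (last £77.95); total interest £742.95.
Payments saved = 41 − 28 = 13.

13 fewer payments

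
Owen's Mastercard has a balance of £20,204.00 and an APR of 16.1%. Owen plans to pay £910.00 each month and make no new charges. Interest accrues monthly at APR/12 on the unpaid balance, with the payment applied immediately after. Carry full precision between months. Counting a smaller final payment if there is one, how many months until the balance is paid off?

27 payments

Monthly rate r = 16.1%/12 = 1.34167% = 0.0134167.
Recurrence: B ← B·(1+r) − £910.00.
Month 1: interest £271.07; balance after payment £19,565.07.
Month 2: interest £262.50; balance after payment £18,917.57.
Closed form: n = −ln(1 − rB₀/P)/ln(1+r) = −ln(0.70212)/ln(1.01342) ≈ 26.535, so the balance reaches zero during payment 27.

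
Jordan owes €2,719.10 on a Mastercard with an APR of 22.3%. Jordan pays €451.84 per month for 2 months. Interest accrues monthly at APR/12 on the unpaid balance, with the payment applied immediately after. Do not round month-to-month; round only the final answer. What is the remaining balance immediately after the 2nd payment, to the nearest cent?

Monthly rate r = 22.3%/12 = 1.85833% = 0.0185833.
Each month: B ← B·(1+r) − €451.84.
Month 1: interest €50.53; balance after payment €2,317.79.
Month 2: interest €43.07; balance after payment €1,909.02.

€1,909.02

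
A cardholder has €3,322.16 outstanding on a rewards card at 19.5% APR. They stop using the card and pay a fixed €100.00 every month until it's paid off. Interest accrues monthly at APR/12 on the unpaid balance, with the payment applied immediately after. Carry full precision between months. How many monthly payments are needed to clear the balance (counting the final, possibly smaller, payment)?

49 months

Monthly rate r = 19.5%/12 = 1.625% = 0.01625.
Recurrence: B ← B·(1+r) − €100.00.
Month 1: interest €53.99; balance after payment €3,276.15.
Month 2: interest €53.24; balance after payment €3,229.38.
Closed form: n = −ln(1 − rB₀/P)/ln(1+r) = −ln(0.46015)/ln(1.01625) ≈ 48.154, so the balance reaches zero during payment 49.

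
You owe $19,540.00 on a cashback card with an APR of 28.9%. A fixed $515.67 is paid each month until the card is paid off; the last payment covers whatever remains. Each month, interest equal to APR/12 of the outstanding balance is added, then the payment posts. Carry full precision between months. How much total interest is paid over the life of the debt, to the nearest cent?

Monthly rate r = 28.9%/12 = 2.40833% = 0.0240833.
Payoff takes n = ⌈−ln(1 − rB₀/P)/ln(1+r)⌉ = ⌈102.404⌉ = 103 payments; the last is $209.61.
Total paid = 102·$515.67 + $209.61 = $52,807.95.
Total interest = total paid − principal = $52,807.95 − $19,540.00 = $33,267.95.

$33,267.95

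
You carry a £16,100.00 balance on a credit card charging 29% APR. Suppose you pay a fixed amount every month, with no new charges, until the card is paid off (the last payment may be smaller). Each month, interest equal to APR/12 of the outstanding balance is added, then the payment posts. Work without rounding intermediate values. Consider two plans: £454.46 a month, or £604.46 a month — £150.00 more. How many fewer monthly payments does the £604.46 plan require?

38 fewer payments

Monthly rate r = 29%/12 = 2.41667% = 0.0241667.
At £454.46/mo: n = ⌈−ln(1 − rB₀/P)/ln(1+r)⌉ = 82 payments (last £90.76); total interest = total paid − £16,100.00 = £20,802.02.
At £604.46/mo: 44 payments (last £131.29); total interest £10,023.07.
Payments saved = 82 − 44 = 38.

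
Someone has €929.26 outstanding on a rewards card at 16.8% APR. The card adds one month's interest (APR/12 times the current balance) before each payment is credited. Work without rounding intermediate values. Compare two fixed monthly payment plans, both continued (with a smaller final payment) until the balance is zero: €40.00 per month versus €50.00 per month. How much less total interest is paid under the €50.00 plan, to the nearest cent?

€48.01

Monthly rate r = 16.8%/12 = 1.4% = 0.014.
At €40.00/mo: n = ⌈−ln(1 − rB₀/P)/ln(1+r)⌉ = 29 payments (last €11.91); total interest = total paid − €929.26 = €202.65.
At €50.00/mo: 22 payments (last €33.90); total interest €154.64.
Interest saved = €202.65 − €154.64 = €48.01.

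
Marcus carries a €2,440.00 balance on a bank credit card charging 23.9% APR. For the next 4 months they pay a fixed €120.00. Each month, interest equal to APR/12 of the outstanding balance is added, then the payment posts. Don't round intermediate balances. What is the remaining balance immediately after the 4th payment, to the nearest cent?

€2,145.74

Monthly rate r = 23.9%/12 = 1.99167% = 0.0199167.
Each month: B ← B·(1+r) − €120.00.
Month 1: interest €48.60; balance after payment €2,368.60.
Month 2: interest €47.17; balance after payment €2,295.77.
Month 3: interest €45.72; balance after payment €2,221.50.
Month 4: interest €44.24; balance after payment €2,145.74.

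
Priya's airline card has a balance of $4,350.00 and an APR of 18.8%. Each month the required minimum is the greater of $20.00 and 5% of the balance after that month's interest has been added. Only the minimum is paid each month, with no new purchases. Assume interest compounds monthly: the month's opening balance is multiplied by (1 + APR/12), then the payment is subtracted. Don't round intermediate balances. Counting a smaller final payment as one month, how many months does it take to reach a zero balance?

91 months

Monthly rate r = 18.8%/12 = 1.56667% = 0.0156667.
While 5% of the post-interest balance exceeds $20.00, each month B ← (B·(1+r))·(1 − 0.05), i.e. B shrinks by the factor (1+r)·0.95 = 0.96488.
This holds for months 1–68. Entering month 69 the balance is $382.63; 5% of the post-interest balance is now below $20.00, so the flat $20.00 minimum applies from here.
From month 69 a fixed $20.00 at rate r clears $382.63 in 23 more payments. Total: 68 + 23 = 91 months.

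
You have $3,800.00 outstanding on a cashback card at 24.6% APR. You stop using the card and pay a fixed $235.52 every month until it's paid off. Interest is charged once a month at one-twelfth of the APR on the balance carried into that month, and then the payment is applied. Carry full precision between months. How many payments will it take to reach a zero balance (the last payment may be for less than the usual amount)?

20 payments

Monthly rate r = 24.6%/12 = 2.05% = 0.0205.
Recurrence: B ← B·(1+r) − $235.52.
Month 1: interest $77.90; balance after payment $3,642.38.
Month 2: interest $74.67; balance after payment $3,481.53.
Closed form: n = −ln(1 − rB₀/P)/ln(1+r) = −ln(0.66924)/ln(1.0205) ≈ 19.791, so the balance reaches zero during payment 20.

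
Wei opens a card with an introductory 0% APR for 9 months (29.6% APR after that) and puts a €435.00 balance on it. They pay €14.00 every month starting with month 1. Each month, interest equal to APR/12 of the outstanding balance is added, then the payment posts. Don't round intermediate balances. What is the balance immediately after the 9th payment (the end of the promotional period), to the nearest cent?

Promo months 1–9 at r₀ = 0%/12 = 0; months 10+ at r₁ = 29.6%/12 = 0.0246667.
After month 9 (no interest yet): B = €435.00 − 9·€14.00 = €309.00.

€309.00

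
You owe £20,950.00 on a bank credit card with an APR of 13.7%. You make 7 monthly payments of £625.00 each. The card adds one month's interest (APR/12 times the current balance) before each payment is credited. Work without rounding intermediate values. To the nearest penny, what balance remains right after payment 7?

£18,154.97

Monthly rate r = 13.7%/12 = 1.14167% = 0.0114167.
Each month: B ← B·(1+r) − £625.00.
Month 1: interest £239.18; balance after payment £20,564.18.
Month 2: interest £234.77; balance after payment £20,173.95.
Month 3: interest £230.32; balance after payment £19,779.27.
Month 4: interest £225.81; balance after payment £19,380.09.
Month 5: interest £221.26; balance after payment £18,976.34.
Month 6: interest £216.65; balance after payment £18,567.99.
Month 7: interest £211.98; balance after payment £18,154.97.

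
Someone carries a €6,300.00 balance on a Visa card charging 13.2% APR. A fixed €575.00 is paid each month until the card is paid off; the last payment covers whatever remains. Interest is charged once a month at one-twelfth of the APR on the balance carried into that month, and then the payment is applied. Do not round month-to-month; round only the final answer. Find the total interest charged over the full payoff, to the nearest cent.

Monthly rate r = 13.2%/12 = 1.1% = 0.011.
Payoff takes n = ⌈−ln(1 − rB₀/P)/ln(1+r)⌉ = ⌈11.739⌉ = 12 payments; the last is €425.66.
Total paid = 11·€575.00 + €425.66 = €6,750.66.
Total interest = total paid − principal = €6,750.66 − €6,300.00 = €450.66.

€450.66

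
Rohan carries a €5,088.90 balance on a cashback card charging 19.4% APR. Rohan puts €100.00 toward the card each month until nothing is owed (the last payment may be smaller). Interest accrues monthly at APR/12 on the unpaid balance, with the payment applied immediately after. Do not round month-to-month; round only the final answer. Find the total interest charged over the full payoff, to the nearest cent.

Monthly rate r = 19.4%/12 = 1.61667% = 0.0161667.
Payoff takes n = ⌈−ln(1 − rB₀/P)/ln(1+r)⌉ = ⌈107.869⌉ = 108 payments; the last is €87.04.
Total paid = 107·€100.00 + €87.04 = €10,787.04.
Total interest = total paid − principal = €10,787.04 − €5,088.90 = €5,698.14.

€5,698.14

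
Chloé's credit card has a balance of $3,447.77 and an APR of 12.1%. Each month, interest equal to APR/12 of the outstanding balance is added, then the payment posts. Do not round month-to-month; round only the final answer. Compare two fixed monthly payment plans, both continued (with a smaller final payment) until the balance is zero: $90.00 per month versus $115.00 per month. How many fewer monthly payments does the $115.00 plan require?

13 fewer payments

Monthly rate r = 12.1%/12 = 1.00833% = 0.0100833.
At $90.00/mo: n = ⌈−ln(1 − rB₀/P)/ln(1+r)⌉ = 49 payments (last $59.64); total interest = total paid − $3,447.77 = $931.87.
At $115.00/mo: 36 payments (last $101.20); total interest $678.43.
Payments saved = 49 − 36 = 13.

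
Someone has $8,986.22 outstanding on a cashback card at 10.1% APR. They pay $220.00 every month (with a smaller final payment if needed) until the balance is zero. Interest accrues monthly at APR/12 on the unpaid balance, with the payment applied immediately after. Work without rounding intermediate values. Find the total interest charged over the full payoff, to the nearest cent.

$2,071.80

Monthly rate r = 10.1%/12 = 0.841667% = 0.00841667.
Payoff takes n = ⌈−ln(1 − rB₀/P)/ln(1+r)⌉ = ⌈50.263⌉ = 51 payments; the last is $58.02.
Total paid = 50·$220.00 + $58.02 = $11,058.02.
Total interest = total paid − principal = $11,058.02 − $8,986.22 = $2,071.80.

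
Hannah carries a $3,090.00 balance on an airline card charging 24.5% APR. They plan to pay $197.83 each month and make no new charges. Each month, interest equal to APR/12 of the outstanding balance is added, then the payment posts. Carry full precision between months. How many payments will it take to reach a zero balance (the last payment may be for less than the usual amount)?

20 months

Monthly rate r = 24.5%/12 = 2.04167% = 0.0204167.
Recurrence: B ← B·(1+r) − $197.83.
Month 1: interest $63.09; balance after payment $2,955.26.
Month 2: interest $60.34; balance after payment $2,817.76.
Closed form: n = −ln(1 − rB₀/P)/ln(1+r) = −ln(0.6811)/ln(1.02042) ≈ 19.002, so the balance reaches zero during payment 20.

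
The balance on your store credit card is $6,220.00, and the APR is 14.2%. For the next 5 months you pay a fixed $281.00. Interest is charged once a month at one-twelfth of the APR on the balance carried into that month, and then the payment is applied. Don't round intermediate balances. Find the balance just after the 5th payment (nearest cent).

Monthly rate r = 14.2%/12 = 1.18333% = 0.0118333.
Each month: B ← B·(1+r) − $281.00.
Month 1: interest $73.60; balance after payment $6,012.60.
Month 2: interest $71.15; balance after payment $5,802.75.
Month 3: interest $68.67; balance after payment $5,590.42.
Month 4: interest $66.15; balance after payment $5,375.57.
Month 5: interest $63.61; balance after payment $5,158.18.

$5,158.18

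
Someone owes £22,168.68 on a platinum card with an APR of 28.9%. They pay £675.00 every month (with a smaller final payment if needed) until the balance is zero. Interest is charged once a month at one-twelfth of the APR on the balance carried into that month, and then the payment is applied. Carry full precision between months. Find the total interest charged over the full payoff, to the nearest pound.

£22,228

Monthly rate r = 28.9%/12 = 2.40833% = 0.0240833.
Payoff takes n = ⌈−ln(1 − rB₀/P)/ln(1+r)⌉ = ⌈65.771⌉ = 66 payments; the last is £521.88.
Total paid = 65·£675.00 + £521.88 = £44,396.88.
Total interest = total paid − principal = £44,396.88 − £22,168.68 = £22,228.20.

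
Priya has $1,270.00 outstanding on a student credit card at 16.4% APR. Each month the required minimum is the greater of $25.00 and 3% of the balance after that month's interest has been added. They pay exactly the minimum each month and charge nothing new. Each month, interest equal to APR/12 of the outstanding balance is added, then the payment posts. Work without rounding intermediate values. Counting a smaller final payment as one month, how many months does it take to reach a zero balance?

70 months

Monthly rate r = 16.4%/12 = 1.36667% = 0.0136667.
While 3% of the post-interest balance exceeds $25.00, each month B ← (B·(1+r))·(1 − 0.03), i.e. B shrinks by the factor (1+r)·0.97 = 0.98326.
This holds for months 1–26. Entering month 27 the balance is $818.73; 3% of the post-interest balance is now below $25.00, so the flat $25.00 minimum applies from here.
From month 27 a fixed $25.00 at rate r clears $818.73 in 44 more payments. Total: 26 + 44 = 70 months.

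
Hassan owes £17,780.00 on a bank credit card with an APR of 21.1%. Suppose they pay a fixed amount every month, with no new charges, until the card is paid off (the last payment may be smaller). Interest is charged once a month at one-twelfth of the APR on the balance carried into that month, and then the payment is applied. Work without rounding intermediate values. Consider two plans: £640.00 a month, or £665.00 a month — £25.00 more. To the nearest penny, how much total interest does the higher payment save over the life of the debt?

£384.14

Monthly rate r = 21.1%/12 = 1.75833% = 0.0175833.
At £640.00/mo: n = ⌈−ln(1 − rB₀/P)/ln(1+r)⌉ = 39 payments (last £295.93); total interest = total paid − £17,780.00 = £6,835.93.
At £665.00/mo: 37 payments (last £291.79); total interest £6,451.79.
Interest saved = £6,835.93 − £6,451.79 = £384.14.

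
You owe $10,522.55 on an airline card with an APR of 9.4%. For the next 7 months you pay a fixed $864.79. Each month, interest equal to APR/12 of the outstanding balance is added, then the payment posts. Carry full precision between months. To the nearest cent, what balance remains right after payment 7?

$4,915.61

Monthly rate r = 9.4%/12 = 0.783333% = 0.00783333.
Each month: B ← B·(1+r) − $864.79.
Month 1: interest $82.43; balance after payment $9,740.19.
Month 2: interest $76.30; balance after payment $8,951.69.
Month 3: interest $70.12; balance after payment $8,157.03.
Month 4: interest $63.90; balance after payment $7,356.13.
Month 5: interest $57.62; balance after payment $6,548.97.
Month 6: interest $51.30; balance after payment $5,735.48.
Month 7: interest $44.93; balance after payment $4,915.61.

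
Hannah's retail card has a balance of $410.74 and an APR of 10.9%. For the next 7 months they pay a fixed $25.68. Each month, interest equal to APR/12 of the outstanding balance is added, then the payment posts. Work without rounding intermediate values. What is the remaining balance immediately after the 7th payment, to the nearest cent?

$252.85

Monthly rate r = 10.9%/12 = 0.908333% = 0.00908333.
Each month: B ← B·(1+r) − $25.68.
Month 1: interest $3.73; balance after payment $388.79.
Month 2: interest $3.53; balance after payment $366.64.
Month 3: interest $3.33; balance after payment $344.29.
Month 4: interest $3.13; balance after payment $321.74.
Month 5: interest $2.92; balance after payment $298.98.
Month 6: interest $2.72; balance after payment $276.02.
Month 7: interest $2.51; balance after payment $252.85.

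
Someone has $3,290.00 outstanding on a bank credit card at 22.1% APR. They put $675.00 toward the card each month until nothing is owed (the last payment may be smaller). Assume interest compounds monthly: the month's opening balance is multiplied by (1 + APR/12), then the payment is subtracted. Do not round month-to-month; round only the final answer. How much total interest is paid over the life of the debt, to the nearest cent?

Monthly rate r = 22.1%/12 = 1.84167% = 0.0184167.
Payoff takes n = ⌈−ln(1 − rB₀/P)/ln(1+r)⌉ = ⌈5.154⌉ = 6 payments; the last is $104.59.
Total paid = 5·$675.00 + $104.59 = $3,479.59.
Total interest = total paid − principal = $3,479.59 − $3,290.00 = $189.59.

$189.59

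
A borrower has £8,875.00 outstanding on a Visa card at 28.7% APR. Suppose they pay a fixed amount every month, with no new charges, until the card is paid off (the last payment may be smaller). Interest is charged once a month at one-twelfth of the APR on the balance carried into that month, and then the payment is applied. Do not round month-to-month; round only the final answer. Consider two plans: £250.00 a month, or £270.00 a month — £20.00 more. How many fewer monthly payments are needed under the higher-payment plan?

Monthly rate r = 28.7%/12 = 2.39167% = 0.0239167.
At £250.00/mo: n = ⌈−ln(1 − rB₀/P)/ln(1+r)⌉ = 80 payments (last £249.37); total interest = total paid − £8,875.00 = £11,124.37.
At £270.00/mo: 66 payments (last £71.38); total interest £8,746.38.
Payments saved = 80 − 66 = 14.

14 fewer payments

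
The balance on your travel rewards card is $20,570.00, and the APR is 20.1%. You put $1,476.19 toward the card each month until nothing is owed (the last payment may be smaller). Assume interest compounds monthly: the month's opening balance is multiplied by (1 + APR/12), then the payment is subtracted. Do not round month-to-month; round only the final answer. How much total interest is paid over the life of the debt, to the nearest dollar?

$3,050

Monthly rate r = 20.1%/12 = 1.675% = 0.01675.
Payoff takes n = ⌈−ln(1 − rB₀/P)/ln(1+r)⌉ = ⌈16.001⌉ = 17 payments; the last is $1.26.
Total paid = 16·$1,476.19 + $1.26 = $23,620.30.
Total interest = total paid − principal = $23,620.30 − $20,570.00 = $3,050.30.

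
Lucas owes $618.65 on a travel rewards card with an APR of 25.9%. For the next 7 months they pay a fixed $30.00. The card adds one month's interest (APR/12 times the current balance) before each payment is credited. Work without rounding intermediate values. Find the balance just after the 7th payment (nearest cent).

$494.29

Monthly rate r = 25.9%/12 = 2.15833% = 0.0215833.
Each month: B ← B·(1+r) − $30.00.
Month 1: interest $13.35; balance after payment $602.00.
Month 2: interest $12.99; balance after payment $585.00.
Month 3: interest $12.63; balance after payment $567.62.
Month 4: interest $12.25; balance after payment $549.87.
Month 5: interest $11.87; balance after payment $531.74.
Month 6: interest $11.48; balance after payment $513.22.
Month 7: interest $11.08; balance after payment $494.29.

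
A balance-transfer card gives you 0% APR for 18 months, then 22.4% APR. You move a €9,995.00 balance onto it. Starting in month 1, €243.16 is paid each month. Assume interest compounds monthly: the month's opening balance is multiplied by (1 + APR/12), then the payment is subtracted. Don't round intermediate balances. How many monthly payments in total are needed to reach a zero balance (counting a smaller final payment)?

Promo months 1–18 at r₀ = 0%/12 = 0; months 19+ at r₁ = 22.4%/12 = 0.0186667.
After month 18 (no interest yet): B = €9,995.00 − 18·€243.16 = €5,618.12.
Then at r₁ with €243.16/mo: n₂ = −ln(1 − r₁·B/P)/ln(1+r₁) ≈ 30.52 → 31 more payments.

49 months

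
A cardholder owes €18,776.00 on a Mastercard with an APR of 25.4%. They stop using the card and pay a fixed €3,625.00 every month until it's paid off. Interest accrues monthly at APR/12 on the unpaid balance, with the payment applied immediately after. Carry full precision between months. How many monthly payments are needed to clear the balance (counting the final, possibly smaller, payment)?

6 months

Monthly rate r = 25.4%/12 = 2.11667% = 0.0211667.
Recurrence: B ← B·(1+r) − €3,625.00.
Month 1: interest €397.43; balance after payment €15,548.43.
Month 2: interest €329.11; balance after payment €12,252.53.
Month 3: interest €259.35; balance after payment €8,886.88.
Month 4: interest €188.11; balance after payment €5,449.98.
Month 5: interest €115.36; balance after payment €1,940.34.
Month 6: interest €41.07; balance after payment €0.00.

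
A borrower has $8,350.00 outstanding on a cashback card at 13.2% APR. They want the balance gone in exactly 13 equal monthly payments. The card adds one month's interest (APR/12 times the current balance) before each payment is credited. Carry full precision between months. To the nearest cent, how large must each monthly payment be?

$692.85

Monthly rate r = 13.2%/12 = 1.1% = 0.011.
Level-payment amortization: P = B₀·r / (1 − (1+r)^(−n)) = 8350.00·0.011 / (1 − 1.011^(−13)).
Denominator 1 − (1+r)^(−13) = 0.132568923.
P = 91.85 / 0.132568923 ≈ 692.85.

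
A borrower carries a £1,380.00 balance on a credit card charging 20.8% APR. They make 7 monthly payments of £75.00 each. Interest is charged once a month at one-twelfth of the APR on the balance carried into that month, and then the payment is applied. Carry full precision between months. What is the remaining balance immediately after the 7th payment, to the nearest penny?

£1,003.30

Monthly rate r = 20.8%/12 = 1.73333% = 0.0173333.
Each month: B ← B·(1+r) − £75.00.
Month 1: interest £23.92; balance after payment £1,328.92.
Month 2: interest £23.03; balance after payment £1,276.95.
Month 3: interest £22.13; balance after payment £1,224.09.
Month 4: interest £21.22; balance after payment £1,170.31.
Month 5: interest £20.29; balance after payment £1,115.59.
Month 6: interest £19.34; balance after payment £1,059.93.
Month 7: interest £18.37; balance after payment £1,003.30.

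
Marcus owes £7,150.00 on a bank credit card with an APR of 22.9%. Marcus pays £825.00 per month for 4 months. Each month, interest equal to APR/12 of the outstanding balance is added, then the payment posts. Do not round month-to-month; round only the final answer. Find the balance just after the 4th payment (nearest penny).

Monthly rate r = 22.9%/12 = 1.90833% = 0.0190833.
Each month: B ← B·(1+r) − £825.00.
Month 1: interest £136.45; balance after payment £6,461.45.
Month 2: interest £123.31; balance after payment £5,759.75.
Month 3: interest £109.92; balance after payment £5,044.67.
Month 4: interest £96.27; balance after payment £4,315.94.

£4,315.94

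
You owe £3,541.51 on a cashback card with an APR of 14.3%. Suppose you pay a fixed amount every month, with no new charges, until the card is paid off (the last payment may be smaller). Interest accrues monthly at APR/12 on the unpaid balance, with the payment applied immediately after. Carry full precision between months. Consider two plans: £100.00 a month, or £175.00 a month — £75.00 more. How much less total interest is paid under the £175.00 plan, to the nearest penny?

Monthly rate r = 14.3%/12 = 1.19167% = 0.0119167.
At £100.00/mo: n = ⌈−ln(1 − rB₀/P)/ln(1+r)⌉ = 47 payments (last £28.04); total interest = total paid − £3,541.51 = £1,086.53.
At £175.00/mo: 24 payments (last £51.94); total interest £535.43.
Interest saved = £1,086.53 − £535.43 = £551.10.

£551.10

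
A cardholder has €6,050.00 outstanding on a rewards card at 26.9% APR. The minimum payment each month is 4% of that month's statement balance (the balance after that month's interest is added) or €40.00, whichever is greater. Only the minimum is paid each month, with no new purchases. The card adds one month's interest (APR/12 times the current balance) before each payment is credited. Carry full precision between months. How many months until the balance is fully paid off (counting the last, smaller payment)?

Monthly rate r = 26.9%/12 = 2.24167% = 0.0224167.
While 4% of the post-interest balance exceeds €40.00, each month B ← (B·(1+r))·(1 − 0.04), i.e. B shrinks by the factor (1+r)·0.96 = 0.98152.
This holds for months 1–98. Entering month 99 the balance is €972.46; 4% of the post-interest balance is now below €40.00, so the flat €40.00 minimum applies from here.
From month 99 a fixed €40.00 at rate r clears €972.46 in 36 more payments. Total: 98 + 36 = 134 months.

134 months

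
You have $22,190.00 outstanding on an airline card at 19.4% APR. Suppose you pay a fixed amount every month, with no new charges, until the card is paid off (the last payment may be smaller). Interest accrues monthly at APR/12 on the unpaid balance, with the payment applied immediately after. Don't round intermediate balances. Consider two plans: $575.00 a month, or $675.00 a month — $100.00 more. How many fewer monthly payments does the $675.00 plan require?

13 fewer payments

Monthly rate r = 19.4%/12 = 1.61667% = 0.0161667.
At $575.00/mo: n = ⌈−ln(1 − rB₀/P)/ln(1+r)⌉ = 61 payments (last $560.80); total interest = total paid − $22,190.00 = $12,870.80.
At $675.00/mo: 48 payments (last $185.68); total interest $9,720.68.
Payments saved = 61 − 48 = 13.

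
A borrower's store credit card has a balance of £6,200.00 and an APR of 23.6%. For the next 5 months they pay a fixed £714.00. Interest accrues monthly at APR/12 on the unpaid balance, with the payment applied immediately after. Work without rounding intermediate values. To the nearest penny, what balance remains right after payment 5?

Monthly rate r = 23.6%/12 = 1.96667% = 0.0196667.
Each month: B ← B·(1+r) − £714.00.
Month 1: interest £121.93; balance after payment £5,607.93.
Month 2: interest £110.29; balance after payment £5,004.22.
Month 3: interest £98.42; balance after payment £4,388.64.
Month 4: interest £86.31; balance after payment £3,760.95.
Month 5: interest £73.97; balance after payment £3,120.91.

£3,120.91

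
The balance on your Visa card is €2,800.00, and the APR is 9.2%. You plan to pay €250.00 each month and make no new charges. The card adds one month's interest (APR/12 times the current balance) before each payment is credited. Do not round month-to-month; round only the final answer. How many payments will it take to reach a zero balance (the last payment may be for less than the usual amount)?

Monthly rate r = 9.2%/12 = 0.766667% = 0.00766667.
Recurrence: B ← B·(1+r) − €250.00.
Month 1: interest €21.47; balance after payment €2,571.47.
Month 2: interest €19.71; balance after payment €2,341.18.
Closed form: n = −ln(1 − rB₀/P)/ln(1+r) = −ln(0.91413)/ln(1.00767) ≈ 11.755, so the balance reaches zero during payment 12.

12 months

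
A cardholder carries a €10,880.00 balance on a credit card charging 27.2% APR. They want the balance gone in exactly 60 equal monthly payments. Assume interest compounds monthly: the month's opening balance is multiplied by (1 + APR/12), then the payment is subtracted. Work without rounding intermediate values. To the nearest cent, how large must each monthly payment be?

€333.53

Monthly rate r = 27.2%/12 = 2.26667% = 0.0226667.
Level-payment amortization: P = B₀·r / (1 − (1+r)^(−n)) = 10880.00·0.0226667 / (1 − 1.02267^(−60)).
Denominator 1 − (1+r)^(−60) = 0.739412268.
P = 246.613 / 0.739412268 ≈ 333.53.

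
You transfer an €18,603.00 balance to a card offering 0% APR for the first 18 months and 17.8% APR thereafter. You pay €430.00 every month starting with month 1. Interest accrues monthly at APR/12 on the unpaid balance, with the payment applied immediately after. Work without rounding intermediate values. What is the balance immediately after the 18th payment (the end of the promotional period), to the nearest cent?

€10,863.00

Promo months 1–18 at r₀ = 0%/12 = 0; months 19+ at r₁ = 17.8%/12 = 0.0148333.
After month 18 (no interest yet): B = €18,603.00 − 18·€430.00 = €10,863.00.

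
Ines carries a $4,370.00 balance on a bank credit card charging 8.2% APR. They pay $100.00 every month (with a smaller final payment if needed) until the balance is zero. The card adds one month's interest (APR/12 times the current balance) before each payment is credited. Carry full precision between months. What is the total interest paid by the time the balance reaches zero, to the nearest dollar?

$838

Monthly rate r = 8.2%/12 = 0.683333% = 0.00683333.
Payoff takes n = ⌈−ln(1 − rB₀/P)/ln(1+r)⌉ = ⌈52.085⌉ = 53 payments; the last is $8.48.
Total paid = 52·$100.00 + $8.48 = $5,208.48.
Total interest = total paid − principal = $5,208.48 − $4,370.00 = $838.48.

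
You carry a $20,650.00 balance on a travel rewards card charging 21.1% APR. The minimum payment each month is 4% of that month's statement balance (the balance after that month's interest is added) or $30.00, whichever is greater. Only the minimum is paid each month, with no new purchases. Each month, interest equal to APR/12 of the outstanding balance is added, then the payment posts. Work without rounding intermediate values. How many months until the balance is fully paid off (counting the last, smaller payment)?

Monthly rate r = 21.1%/12 = 1.75833% = 0.0175833.
While 4% of the post-interest balance exceeds $30.00, each month B ← (B·(1+r))·(1 − 0.04), i.e. B shrinks by the factor (1+r)·0.96 = 0.97688.
This holds for months 1–143. Entering month 144 the balance is $728.14; 4% of the post-interest balance is now below $30.00, so the flat $30.00 minimum applies from here.
From month 144 a fixed $30.00 at rate r clears $728.14 in 32 more payments. Total: 143 + 32 = 175 months.

175 months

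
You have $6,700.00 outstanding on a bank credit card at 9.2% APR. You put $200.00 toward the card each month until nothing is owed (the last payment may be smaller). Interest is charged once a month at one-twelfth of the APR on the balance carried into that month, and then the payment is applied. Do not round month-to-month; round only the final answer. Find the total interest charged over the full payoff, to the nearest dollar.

Monthly rate r = 9.2%/12 = 0.766667% = 0.00766667.
Payoff takes n = ⌈−ln(1 − rB₀/P)/ln(1+r)⌉ = ⌈38.866⌉ = 39 payments; the last is $173.25.
Total paid = 38·$200.00 + $173.25 = $7,773.25.
Total interest = total paid − principal = $7,773.25 − $6,700.00 = $1,073.25.

$1,073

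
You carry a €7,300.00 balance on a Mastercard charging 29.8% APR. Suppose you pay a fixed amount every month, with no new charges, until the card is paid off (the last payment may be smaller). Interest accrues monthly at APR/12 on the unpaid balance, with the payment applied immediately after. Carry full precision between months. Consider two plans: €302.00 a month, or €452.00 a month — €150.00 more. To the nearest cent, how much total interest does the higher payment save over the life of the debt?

Monthly rate r = 29.8%/12 = 2.48333% = 0.0248333.
At €302.00/mo: n = ⌈−ln(1 − rB₀/P)/ln(1+r)⌉ = 38 payments (last €116.24); total interest = total paid − €7,300.00 = €3,990.24.
At €452.00/mo: 21 payments (last €406.06); total interest €2,146.06.
Interest saved = €3,990.24 − €2,146.06 = €1,844.18.

€1,844.18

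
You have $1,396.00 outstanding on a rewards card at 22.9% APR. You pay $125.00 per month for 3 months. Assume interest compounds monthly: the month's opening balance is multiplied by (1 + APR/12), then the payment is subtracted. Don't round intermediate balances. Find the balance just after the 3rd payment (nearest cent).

$1,095.25

Monthly rate r = 22.9%/12 = 1.90833% = 0.0190833.
Each month: B ← B·(1+r) − $125.00.
Month 1: interest $26.64; balance after payment $1,297.64.
Month 2: interest $24.76; balance after payment $1,197.40.
Month 3: interest $22.85; balance after payment $1,095.25.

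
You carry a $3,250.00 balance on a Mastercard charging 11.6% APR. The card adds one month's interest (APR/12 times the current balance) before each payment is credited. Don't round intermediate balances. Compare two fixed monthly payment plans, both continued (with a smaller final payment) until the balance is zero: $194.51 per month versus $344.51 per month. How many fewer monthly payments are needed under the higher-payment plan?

Monthly rate r = 11.6%/12 = 0.966667% = 0.00966667.
At $194.51/mo: n = ⌈−ln(1 − rB₀/P)/ln(1+r)⌉ = 19 payments (last $60.79); total interest = total paid − $3,250.00 = $311.97.
At $344.51/mo: 10 payments (last $323.81); total interest $174.40.
Payments saved = 19 − 10 = 9.

9 fewer payments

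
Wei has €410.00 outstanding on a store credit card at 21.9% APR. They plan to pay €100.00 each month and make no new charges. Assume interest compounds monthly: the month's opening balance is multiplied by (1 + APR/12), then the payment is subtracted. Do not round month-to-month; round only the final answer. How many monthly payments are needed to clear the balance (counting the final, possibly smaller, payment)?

Monthly rate r = 21.9%/12 = 1.825% = 0.01825.
Recurrence: B ← B·(1+r) − €100.00.
Month 1: interest €7.48; balance after payment €317.48.
Month 2: interest €5.79; balance after payment €223.28.
Month 3: interest €4.07; balance after payment €127.35.
Month 4: interest €2.32; balance after payment €29.68.
Month 5: interest €0.54; balance after payment €0.00.

5 months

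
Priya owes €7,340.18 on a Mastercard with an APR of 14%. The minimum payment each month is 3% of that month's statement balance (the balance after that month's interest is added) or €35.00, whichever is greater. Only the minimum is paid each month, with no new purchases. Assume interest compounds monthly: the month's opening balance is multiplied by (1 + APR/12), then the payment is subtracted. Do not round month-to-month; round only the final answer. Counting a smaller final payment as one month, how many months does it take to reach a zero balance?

Monthly rate r = 14%/12 = 1.16667% = 0.0116667.
While 3% of the post-interest balance exceeds €35.00, each month B ← (B·(1+r))·(1 − 0.03), i.e. B shrinks by the factor (1+r)·0.97 = 0.98132.
This holds for months 1–99. Entering month 100 the balance is €1,134.53; 3% of the post-interest balance is now below €35.00, so the flat €35.00 minimum applies from here.
From month 100 a fixed €35.00 at rate r clears €1,134.53 in 41 more payments. Total: 99 + 41 = 140 months.

140 months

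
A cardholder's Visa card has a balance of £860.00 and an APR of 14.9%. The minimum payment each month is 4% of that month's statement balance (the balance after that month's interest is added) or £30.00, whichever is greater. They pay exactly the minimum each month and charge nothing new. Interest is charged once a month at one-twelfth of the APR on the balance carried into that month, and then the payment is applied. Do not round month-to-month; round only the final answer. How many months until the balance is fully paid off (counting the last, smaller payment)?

35 months

Monthly rate r = 14.9%/12 = 1.24167% = 0.0124167.
While 4% of the post-interest balance exceeds £30.00, each month B ← (B·(1+r))·(1 − 0.04), i.e. B shrinks by the factor (1+r)·0.96 = 0.97192.
This holds for months 1–6. Entering month 7 the balance is £724.91; 4% of the post-interest balance is now below £30.00, so the flat £30.00 minimum applies from here.
From month 7 a fixed £30.00 at rate r clears £724.91 in 29 more payments. Total: 6 + 29 = 35 months.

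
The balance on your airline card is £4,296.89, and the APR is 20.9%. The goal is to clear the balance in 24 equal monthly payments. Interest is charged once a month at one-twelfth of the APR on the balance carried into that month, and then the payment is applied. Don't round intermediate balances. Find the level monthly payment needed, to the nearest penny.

Monthly rate r = 20.9%/12 = 1.74167% = 0.0174167.
Level-payment amortization: P = B₀·r / (1 − (1+r)^(−n)) = 4296.89·0.0174167 / (1 − 1.01742^(−24)).
Denominator 1 − (1+r)^(−24) = 0.339264478.
P = 74.8375 / 0.339264478 ≈ 220.59.

£220.59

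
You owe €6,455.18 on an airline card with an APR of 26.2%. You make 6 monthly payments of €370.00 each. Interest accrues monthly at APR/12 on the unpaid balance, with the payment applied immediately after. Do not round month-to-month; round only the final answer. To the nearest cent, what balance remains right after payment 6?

Monthly rate r = 26.2%/12 = 2.18333% = 0.0218333.
Each month: B ← B·(1+r) − €370.00.
Month 1: interest €140.94; balance after payment €6,226.12.
Month 2: interest €135.94; balance after payment €5,992.06.
Month 3: interest €130.83; balance after payment €5,752.88.
Month 4: interest €125.60; balance after payment €5,508.49.
Month 5: interest €120.27; balance after payment €5,258.75.
Month 6: interest €114.82; balance after payment €5,003.57.

€5,003.57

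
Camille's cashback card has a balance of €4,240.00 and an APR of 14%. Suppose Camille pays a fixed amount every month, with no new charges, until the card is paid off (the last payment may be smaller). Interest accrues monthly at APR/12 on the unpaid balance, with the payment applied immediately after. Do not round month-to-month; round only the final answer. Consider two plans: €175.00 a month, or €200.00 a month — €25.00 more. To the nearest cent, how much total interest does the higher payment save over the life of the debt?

€112.97

Monthly rate r = 14%/12 = 1.16667% = 0.0116667.
At €175.00/mo: n = ⌈−ln(1 − rB₀/P)/ln(1+r)⌉ = 29 payments (last €112.47); total interest = total paid − €4,240.00 = €772.47.
At €200.00/mo: 25 payments (last €99.50); total interest €659.50.
Interest saved = €772.47 − €659.50 = €112.97.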